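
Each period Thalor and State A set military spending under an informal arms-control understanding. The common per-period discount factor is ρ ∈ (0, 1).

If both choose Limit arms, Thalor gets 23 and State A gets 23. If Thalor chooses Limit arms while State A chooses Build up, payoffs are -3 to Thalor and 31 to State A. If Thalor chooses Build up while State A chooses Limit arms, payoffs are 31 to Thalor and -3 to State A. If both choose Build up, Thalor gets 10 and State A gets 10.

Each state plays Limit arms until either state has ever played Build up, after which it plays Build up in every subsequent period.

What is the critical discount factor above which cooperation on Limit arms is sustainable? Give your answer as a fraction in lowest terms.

8/21

23/(1−ρ) ≥ 31 + 10ρ/(1−ρ)
23 ≥ 31 − 21ρ
ρ ≥ 8/21.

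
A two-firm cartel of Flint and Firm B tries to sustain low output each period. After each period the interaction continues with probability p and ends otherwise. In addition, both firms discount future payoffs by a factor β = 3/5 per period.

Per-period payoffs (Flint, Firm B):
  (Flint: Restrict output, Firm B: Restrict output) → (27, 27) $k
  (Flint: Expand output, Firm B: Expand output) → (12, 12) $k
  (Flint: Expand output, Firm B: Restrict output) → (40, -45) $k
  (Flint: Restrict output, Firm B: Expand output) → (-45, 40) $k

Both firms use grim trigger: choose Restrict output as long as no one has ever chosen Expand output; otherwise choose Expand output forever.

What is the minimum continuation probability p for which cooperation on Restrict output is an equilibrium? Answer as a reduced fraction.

Expected continuation weight on next period's payoff is β·p = 3/5·p, which plays the role of the discount factor.
Cooperation requires 3/5·p ≥ (40−27)/(40−12) = 13/28, hence p ≥ 65/84.

65/84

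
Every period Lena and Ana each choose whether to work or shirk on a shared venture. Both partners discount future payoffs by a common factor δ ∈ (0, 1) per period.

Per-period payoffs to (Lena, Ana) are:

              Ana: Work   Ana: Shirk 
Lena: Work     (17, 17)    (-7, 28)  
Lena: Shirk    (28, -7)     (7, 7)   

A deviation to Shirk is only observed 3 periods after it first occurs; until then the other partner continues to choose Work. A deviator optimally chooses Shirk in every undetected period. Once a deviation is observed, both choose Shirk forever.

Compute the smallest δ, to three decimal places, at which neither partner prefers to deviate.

Deviating for the 3 undetected periods gains 28−17 = 11 per period over cooperation, then loses 17−7 = 10 per period forever once punishment starts.
Gain: 11(1 + δ + … + δ^2); loss: 10·δ^3/(1−δ).
No profitable deviation ⇔ 11(1−δ^3) ≤ 10·δ^3, i.e. δ^3 ≥ 11/(11+10) = 11/21.
Hence δ ≥ (11/21)^(1/3) ≈ 0.806.

0.806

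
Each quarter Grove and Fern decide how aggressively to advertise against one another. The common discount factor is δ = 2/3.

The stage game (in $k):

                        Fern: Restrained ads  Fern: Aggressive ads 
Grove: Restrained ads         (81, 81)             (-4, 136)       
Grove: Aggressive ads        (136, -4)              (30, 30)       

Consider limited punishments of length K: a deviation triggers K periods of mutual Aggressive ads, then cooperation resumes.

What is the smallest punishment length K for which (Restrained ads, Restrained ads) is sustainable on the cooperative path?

Need Σ_{k=1}^{K} δ^k ≥ (136−81)/(81−30) = 1.0784 at δ = 2/3.
At K = 1 the sum is 0.6667 < 1.0784; at K = 2 it is 1.1111 ≥ 1.0784.
So the minimum punishment length is K = 2.

2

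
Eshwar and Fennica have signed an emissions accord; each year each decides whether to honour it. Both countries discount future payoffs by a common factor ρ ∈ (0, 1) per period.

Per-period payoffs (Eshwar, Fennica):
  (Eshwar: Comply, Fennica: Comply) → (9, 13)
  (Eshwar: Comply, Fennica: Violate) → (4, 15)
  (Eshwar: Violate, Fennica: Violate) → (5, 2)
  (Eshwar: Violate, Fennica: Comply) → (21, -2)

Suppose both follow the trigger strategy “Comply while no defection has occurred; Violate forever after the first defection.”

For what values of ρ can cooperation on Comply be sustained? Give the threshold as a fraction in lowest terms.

3/4

Eshwar: cooperation gives 9 each period; deviation gives 21 once then 5 forever.
  9/(1−ρ) ≥ 21 + 5ρ/(1−ρ) ⇒ ρ ≥ 12/16 = 3/4.
Fennica: cooperation gives 13 each period; deviation gives 15 once then 2 forever.
  ρ ≥ 2/13.
Both must hold, so the binding constraint is Eshwar's: ρ ≥ 3/4.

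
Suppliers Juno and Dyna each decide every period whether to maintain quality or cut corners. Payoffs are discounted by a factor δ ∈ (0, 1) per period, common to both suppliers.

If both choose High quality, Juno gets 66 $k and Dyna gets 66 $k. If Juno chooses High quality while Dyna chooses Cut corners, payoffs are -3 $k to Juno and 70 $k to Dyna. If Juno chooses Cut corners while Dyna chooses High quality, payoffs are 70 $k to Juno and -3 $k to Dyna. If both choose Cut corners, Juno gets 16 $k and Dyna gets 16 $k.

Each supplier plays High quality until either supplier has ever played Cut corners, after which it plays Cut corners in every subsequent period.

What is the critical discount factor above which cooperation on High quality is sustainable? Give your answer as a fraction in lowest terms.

66/(1−δ) ≥ 70 + 16δ/(1−δ)
66 ≥ 70 − 54δ
δ ≥ 4/54 = 2/27.

2/27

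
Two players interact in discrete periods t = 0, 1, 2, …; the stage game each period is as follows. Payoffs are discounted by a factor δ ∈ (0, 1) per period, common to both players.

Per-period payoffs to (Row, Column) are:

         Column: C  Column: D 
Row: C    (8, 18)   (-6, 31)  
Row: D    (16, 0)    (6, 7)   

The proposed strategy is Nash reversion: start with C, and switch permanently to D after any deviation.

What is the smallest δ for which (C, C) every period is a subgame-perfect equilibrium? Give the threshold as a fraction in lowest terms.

4/5

Row's threshold: (16−8)/(16−6) = 4/5.
Column's threshold: (31−18)/(31−7) = 13/24.
4/5 > 13/24, so Row binds and δ* = 4/5.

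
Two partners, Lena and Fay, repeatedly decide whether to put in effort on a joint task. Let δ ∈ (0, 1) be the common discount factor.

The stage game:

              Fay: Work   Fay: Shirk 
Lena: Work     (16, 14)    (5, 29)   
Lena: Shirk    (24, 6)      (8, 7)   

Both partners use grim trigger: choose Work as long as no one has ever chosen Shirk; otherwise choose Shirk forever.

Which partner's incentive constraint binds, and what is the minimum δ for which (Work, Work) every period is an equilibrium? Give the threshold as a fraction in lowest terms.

Fay; δ ≥ 15/22

Lena: cooperation gives 16 each period; deviation gives 24 once then 8 forever.
  16/(1−δ) ≥ 24 + 8δ/(1−δ) ⇒ δ ≥ 8/16 = 1/2.
Fay: cooperation gives 14 each period; deviation gives 29 once then 7 forever.
  δ ≥ 15/22.
Both must hold, so the binding constraint is Fay's: δ ≥ 15/22.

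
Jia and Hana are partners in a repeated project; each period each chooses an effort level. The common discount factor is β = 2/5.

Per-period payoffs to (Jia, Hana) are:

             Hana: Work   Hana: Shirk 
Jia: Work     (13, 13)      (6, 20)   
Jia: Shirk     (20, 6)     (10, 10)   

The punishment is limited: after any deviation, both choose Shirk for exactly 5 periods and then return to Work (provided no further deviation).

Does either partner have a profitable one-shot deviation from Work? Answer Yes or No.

Yes

IC: β+…+β^5 ≥ (20−13)/(13−10) = 7/3.
At β = 2/5: partial sum = 0.6598 < 2.3333. Cooperation not sustainable.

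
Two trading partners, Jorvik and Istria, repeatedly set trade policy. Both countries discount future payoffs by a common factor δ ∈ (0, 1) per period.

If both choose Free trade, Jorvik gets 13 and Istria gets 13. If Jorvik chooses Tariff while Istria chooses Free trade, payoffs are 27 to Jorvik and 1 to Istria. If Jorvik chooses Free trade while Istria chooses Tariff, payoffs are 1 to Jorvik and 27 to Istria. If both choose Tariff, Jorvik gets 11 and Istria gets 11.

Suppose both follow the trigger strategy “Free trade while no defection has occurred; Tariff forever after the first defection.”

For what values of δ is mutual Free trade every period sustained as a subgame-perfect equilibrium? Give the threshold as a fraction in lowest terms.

7/8

One-period gain from deviating is 27 − 13 = 14. The loss is 13 − 11 = 2 in every subsequent period, with present value 2·δ/(1−δ).
Deviation is unprofitable when 2·δ/(1−δ) ≥ 14, i.e. δ/(1−δ) ≥ 7.
Equivalently δ ≥ 14/(14+2) = 7/8.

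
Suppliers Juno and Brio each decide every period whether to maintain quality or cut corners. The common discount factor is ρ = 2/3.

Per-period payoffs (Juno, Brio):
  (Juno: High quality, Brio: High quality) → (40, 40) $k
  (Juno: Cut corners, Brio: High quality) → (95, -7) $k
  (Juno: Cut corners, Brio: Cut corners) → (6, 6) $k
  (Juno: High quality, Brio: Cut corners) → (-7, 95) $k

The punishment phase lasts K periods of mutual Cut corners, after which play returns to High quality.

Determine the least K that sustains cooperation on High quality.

Need Σ_{k=1}^{K} ρ^k ≥ (95−40)/(40−6) = 1.6176 at ρ = 2/3.
At K = 4 the sum is 1.6049 < 1.6176; at K = 5 it is 1.7366 ≥ 1.6176.
So the minimum punishment length is K = 5.

5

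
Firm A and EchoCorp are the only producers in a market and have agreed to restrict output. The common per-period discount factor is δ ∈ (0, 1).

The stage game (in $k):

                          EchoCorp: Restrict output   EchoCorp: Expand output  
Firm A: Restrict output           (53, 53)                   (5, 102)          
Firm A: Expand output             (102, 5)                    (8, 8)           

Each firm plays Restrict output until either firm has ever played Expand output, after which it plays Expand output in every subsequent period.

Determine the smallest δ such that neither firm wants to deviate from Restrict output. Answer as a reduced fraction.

49/94

53/(1−δ) ≥ 102 + 8δ/(1−δ)
53 ≥ 102 − 94δ
δ ≥ 49/94.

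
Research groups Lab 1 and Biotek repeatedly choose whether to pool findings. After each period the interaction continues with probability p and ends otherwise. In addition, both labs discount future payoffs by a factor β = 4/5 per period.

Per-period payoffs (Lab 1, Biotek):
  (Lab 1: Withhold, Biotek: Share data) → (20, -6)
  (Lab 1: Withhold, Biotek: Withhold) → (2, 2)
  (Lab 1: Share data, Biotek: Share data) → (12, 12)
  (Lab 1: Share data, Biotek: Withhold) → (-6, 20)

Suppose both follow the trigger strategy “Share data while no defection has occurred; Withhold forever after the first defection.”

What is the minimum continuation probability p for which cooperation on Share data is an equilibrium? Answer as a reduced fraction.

5/9

With continuation probability p and discount β, the effective per-period discount factor is βp.
Grim-trigger IC: βp ≥ (20−12)/(20−2) = 4/9.
So p ≥ (4/9)/(4/5) = 5/9.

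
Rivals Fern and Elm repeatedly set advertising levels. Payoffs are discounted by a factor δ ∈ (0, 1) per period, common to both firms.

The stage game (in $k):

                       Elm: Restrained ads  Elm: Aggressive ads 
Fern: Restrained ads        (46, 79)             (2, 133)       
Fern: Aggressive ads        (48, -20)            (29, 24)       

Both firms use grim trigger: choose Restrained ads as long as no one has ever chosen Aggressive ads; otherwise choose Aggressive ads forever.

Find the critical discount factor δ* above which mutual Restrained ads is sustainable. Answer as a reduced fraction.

Fern: cooperation gives 46 each period; deviation gives 48 once then 29 forever.
  46/(1−δ) ≥ 48 + 29δ/(1−δ) ⇒ δ ≥ 2/19.
Elm: cooperation gives 79 each period; deviation gives 133 once then 24 forever.
  δ ≥ 54/109.
Both must hold, so the binding constraint is Elm's: δ ≥ 54/109.

54/109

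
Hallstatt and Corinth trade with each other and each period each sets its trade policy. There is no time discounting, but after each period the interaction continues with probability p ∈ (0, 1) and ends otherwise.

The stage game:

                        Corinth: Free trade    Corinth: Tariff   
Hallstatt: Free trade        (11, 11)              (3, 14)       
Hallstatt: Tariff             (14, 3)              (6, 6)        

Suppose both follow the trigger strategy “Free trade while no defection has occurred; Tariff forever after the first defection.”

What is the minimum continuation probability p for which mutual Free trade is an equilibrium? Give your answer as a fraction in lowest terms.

Expected cooperation value is 11 + p·11 + p²·11 + … = 11/(1−p); deviation gives 14 + p·6/(1−p).
11 ≥ 14(1−p) + 6p ⇒ 8p ≥ 3 ⇒ p ≥ 3/8.

3/8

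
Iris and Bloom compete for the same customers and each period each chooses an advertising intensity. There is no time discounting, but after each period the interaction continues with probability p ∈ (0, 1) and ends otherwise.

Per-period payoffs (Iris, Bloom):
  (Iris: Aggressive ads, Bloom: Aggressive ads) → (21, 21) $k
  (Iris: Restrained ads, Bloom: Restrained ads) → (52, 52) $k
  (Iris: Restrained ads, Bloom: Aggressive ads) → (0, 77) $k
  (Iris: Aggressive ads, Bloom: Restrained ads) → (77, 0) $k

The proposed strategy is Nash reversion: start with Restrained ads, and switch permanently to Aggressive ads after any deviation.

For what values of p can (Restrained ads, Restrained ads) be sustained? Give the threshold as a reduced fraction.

Expected cooperation value is 52 + p·52 + p²·52 + … = 52/(1−p); deviation gives 77 + p·21/(1−p).
52 ≥ 77(1−p) + 21p ⇒ 56p ≥ 25 ⇒ p ≥ 25/56.

25/56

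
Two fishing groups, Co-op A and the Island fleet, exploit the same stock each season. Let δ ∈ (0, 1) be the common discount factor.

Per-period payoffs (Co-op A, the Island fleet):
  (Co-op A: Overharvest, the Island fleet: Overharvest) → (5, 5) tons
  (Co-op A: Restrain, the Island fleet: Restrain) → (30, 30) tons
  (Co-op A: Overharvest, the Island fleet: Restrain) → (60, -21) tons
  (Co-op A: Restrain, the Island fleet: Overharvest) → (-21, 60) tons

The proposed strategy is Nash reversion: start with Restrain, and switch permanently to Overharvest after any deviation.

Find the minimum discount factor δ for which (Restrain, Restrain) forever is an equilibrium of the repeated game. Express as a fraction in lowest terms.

Cooperation forever yields 30 each period: 30/(1−δ).
Deviating yields 60 once, then 5 forever: 60 + 5δ/(1−δ).
No profitable deviation requires 30/(1−δ) ≥ 60 + 5δ/(1−δ).
Multiplying by (1−δ): 30 ≥ 60(1−δ) + 5δ = 60 − 55δ.
So 55δ ≥ 30, i.e. δ ≥ 30/55 = 6/11.

6/11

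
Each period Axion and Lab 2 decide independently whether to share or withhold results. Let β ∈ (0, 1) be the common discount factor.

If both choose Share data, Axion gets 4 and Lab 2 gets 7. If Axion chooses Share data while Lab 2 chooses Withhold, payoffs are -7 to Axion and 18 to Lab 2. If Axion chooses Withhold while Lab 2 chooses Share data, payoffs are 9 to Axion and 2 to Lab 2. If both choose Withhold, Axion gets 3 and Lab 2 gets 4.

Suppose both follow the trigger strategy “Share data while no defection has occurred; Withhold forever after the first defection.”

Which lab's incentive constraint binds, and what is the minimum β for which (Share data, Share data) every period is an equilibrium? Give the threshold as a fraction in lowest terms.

Axion; β ≥ 5/6

For Axion: deviation gain 9−4 = 5, per-period punishment loss 4−3 = 1. IC gives β ≥ 5/6.
For Lab 2: gain 11, loss 3 per period, so β ≥ 11/14.
The tighter constraint is Axion's, so cooperation needs β ≥ 5/6.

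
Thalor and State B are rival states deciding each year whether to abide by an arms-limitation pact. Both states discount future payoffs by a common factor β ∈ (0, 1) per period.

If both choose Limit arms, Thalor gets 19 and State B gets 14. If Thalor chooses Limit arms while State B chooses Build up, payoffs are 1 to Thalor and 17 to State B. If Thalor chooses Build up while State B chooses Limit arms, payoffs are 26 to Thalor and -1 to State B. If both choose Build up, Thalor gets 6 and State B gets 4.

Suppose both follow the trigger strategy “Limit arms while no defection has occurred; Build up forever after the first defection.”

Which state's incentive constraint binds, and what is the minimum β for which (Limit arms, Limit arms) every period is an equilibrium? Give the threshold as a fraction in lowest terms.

Thalor; β ≥ 7/20

Thalor's threshold: (26−19)/(26−6) = 7/20.
State B's threshold: (17−14)/(17−4) = 3/13.
7/20 > 3/13, so Thalor binds and β* = 7/20.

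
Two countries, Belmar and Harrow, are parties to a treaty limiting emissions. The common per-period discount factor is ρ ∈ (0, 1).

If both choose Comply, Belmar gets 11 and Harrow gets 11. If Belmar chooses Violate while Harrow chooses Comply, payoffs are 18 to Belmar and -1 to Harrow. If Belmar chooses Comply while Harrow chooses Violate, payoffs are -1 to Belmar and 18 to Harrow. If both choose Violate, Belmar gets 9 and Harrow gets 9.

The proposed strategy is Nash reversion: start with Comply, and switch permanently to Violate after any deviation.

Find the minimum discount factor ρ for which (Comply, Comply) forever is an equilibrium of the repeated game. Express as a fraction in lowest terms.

7/9

Cooperation forever yields 11 each period: 11/(1−ρ).
Deviating yields 18 once, then 9 forever: 18 + 9ρ/(1−ρ).
No profitable deviation requires 11/(1−ρ) ≥ 18 + 9ρ/(1−ρ).
Multiplying by (1−ρ): 11 ≥ 18(1−ρ) + 9ρ = 18 − 9ρ.
So 9ρ ≥ 7, i.e. ρ ≥ 7/9.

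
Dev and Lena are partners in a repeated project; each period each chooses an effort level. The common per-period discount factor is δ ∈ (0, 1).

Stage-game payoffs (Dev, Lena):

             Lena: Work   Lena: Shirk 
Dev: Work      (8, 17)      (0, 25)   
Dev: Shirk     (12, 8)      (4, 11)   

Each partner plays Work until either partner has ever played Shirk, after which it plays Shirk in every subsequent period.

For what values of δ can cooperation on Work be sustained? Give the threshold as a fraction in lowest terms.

Dev: cooperation gives 8 each period; deviation gives 12 once then 4 forever.
  8/(1−δ) ≥ 12 + 4δ/(1−δ) ⇒ δ ≥ 4/8 = 1/2.
Lena: cooperation gives 17 each period; deviation gives 25 once then 11 forever.
  δ ≥ 8/14 = 4/7.
Both must hold, so the binding constraint is Lena's: δ ≥ 4/7.

4/7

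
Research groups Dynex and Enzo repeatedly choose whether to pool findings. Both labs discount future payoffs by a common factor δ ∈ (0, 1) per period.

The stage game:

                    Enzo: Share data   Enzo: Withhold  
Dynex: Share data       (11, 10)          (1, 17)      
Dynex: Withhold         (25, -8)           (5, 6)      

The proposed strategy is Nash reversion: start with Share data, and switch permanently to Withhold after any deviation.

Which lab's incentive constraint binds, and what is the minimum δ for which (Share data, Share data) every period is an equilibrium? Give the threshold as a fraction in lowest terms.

Dynex; δ ≥ 7/10

Dynex: cooperation gives 11 each period; deviation gives 25 once then 5 forever.
  11/(1−δ) ≥ 25 + 5δ/(1−δ) ⇒ δ ≥ 14/20 = 7/10.
Enzo: cooperation gives 10 each period; deviation gives 17 once then 6 forever.
  δ ≥ 7/11.
Both must hold, so the binding constraint is Dynex's: δ ≥ 7/10.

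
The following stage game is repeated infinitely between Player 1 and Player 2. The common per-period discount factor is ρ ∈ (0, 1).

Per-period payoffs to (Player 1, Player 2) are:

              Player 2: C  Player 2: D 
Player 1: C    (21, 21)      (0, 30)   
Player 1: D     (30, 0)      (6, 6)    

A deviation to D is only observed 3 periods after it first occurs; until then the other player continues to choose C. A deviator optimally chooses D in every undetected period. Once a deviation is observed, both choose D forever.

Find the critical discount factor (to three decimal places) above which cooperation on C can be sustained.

Deviating for the 3 undetected periods gains 30−21 = 9 per period over cooperation, then loses 21−6 = 15 per period forever once punishment starts.
Gain: 9(1 + ρ + … + ρ^2); loss: 15·ρ^3/(1−ρ).
No profitable deviation ⇔ 9(1−ρ^3) ≤ 15·ρ^3, i.e. ρ^3 ≥ 9/(9+15) = 3/8.
Hence ρ ≥ (3/8)^(1/3) ≈ 0.721.

0.721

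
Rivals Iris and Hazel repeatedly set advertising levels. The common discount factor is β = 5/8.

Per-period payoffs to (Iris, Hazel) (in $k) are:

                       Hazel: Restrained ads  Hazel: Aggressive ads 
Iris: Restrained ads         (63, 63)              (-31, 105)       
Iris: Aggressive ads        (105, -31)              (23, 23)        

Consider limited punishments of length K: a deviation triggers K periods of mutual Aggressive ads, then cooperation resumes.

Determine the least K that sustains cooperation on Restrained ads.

3

Need Σ_{k=1}^{K} β^k ≥ (105−63)/(63−23) = 1.0500 at β = 5/8.
At K = 2 the sum is 1.0156 < 1.0500; at K = 3 it is 1.2598 ≥ 1.0500.
So the minimum punishment length is K = 3.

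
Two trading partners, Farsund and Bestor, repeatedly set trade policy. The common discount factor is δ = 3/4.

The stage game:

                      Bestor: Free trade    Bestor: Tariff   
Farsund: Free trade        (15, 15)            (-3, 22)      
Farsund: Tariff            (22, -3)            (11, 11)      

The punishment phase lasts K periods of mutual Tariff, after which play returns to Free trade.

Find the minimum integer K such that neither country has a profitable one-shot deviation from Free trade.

Need Σ_{k=1}^{K} δ^k ≥ (22−15)/(15−11) = 1.7500 at δ = 3/4.
At K = 3 the sum is 1.7344 < 1.7500; at K = 4 it is 2.0508 ≥ 1.7500.
So the minimum punishment length is K = 4.

4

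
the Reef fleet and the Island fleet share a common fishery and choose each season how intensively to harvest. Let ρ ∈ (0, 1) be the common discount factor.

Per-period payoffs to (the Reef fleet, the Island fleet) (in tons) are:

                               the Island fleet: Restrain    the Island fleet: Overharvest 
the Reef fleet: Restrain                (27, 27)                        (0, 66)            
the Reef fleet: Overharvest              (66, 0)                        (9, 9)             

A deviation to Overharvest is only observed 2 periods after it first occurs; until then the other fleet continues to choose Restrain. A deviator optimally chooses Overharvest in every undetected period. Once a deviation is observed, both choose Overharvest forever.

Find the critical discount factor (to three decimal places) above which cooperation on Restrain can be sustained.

The best deviation is to choose Overharvest for all 2 undetected periods, earning 66 each, then 9 forever once detected.
Deviation value: 66(1−ρ^2)/(1−ρ) + 9ρ^2/(1−ρ); cooperation value: 27/(1−ρ).
IC: 27 ≥ 66(1−ρ^2) + 9ρ^2 = 66 − 57ρ^2.
So ρ^2 ≥ 39/57 = 13/19, giving ρ ≥ (13/19)^(1/2) ≈ 0.827.

0.827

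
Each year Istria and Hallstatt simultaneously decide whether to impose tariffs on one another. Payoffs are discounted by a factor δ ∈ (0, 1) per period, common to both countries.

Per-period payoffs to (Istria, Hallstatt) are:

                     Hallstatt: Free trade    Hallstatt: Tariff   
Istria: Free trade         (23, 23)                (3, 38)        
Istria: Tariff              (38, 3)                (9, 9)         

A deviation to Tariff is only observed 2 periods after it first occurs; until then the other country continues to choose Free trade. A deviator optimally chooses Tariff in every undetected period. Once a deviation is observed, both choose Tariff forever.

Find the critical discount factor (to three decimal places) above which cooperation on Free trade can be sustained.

Deviating for the 2 undetected periods gains 38−23 = 15 per period over cooperation, then loses 23−9 = 14 per period forever once punishment starts.
Gain: 15(1 + δ + … + δ^1); loss: 14·δ^2/(1−δ).
No profitable deviation ⇔ 15(1−δ^2) ≤ 14·δ^2, i.e. δ^2 ≥ 15/(15+14) = 15/29.
Hence δ ≥ (15/29)^(1/2) ≈ 0.719.

0.719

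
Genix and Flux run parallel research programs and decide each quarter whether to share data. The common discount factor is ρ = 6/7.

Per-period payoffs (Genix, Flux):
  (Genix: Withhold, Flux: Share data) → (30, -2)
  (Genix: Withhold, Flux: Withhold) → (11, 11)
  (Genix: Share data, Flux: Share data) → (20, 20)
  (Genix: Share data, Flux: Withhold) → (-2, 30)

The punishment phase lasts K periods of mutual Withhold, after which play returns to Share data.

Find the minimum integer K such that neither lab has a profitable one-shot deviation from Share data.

2

Need Σ_{k=1}^{K} ρ^k ≥ (30−20)/(20−11) = 1.1111 at ρ = 6/7.
At K = 1 the sum is 0.8571 < 1.1111; at K = 2 it is 1.5918 ≥ 1.1111.
So the minimum punishment length is K = 2.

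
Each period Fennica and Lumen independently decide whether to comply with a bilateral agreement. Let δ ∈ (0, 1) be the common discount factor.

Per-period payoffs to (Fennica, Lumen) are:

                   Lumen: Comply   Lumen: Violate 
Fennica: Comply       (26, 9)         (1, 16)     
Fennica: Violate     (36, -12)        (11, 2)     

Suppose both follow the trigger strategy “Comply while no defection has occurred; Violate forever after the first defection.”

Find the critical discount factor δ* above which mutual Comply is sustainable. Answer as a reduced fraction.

1/2

Fennica's threshold: (36−26)/(36−11) = 2/5.
Lumen's threshold: (16−9)/(16−2) = 1/2.
2/5 < 1/2, so Lumen binds and δ* = 1/2.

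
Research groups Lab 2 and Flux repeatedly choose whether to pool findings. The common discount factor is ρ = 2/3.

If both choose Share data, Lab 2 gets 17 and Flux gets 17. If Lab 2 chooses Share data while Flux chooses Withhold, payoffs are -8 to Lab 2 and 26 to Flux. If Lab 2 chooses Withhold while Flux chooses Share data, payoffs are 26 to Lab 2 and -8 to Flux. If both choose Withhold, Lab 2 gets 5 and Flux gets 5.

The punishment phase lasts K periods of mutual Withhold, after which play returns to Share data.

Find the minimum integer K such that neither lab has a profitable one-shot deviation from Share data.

Need Σ_{k=1}^{K} ρ^k ≥ (26−17)/(17−5) = 0.7500 at ρ = 2/3.
At K = 1 the sum is 0.6667 < 0.7500; at K = 2 it is 1.1111 ≥ 0.7500.
So the minimum punishment length is K = 2.

2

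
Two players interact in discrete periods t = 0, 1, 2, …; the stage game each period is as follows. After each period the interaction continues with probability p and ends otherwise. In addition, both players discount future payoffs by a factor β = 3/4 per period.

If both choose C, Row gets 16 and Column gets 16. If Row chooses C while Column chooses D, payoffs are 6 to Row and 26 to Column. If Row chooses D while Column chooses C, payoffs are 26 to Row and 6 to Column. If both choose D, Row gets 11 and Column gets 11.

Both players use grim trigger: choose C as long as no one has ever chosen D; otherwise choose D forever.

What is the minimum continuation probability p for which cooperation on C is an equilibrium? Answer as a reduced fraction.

8/9

Expected continuation weight on next period's payoff is β·p = 3/4·p, which plays the role of the discount factor.
Cooperation requires 3/4·p ≥ (26−16)/(26−11) = 2/3, hence p ≥ 8/9.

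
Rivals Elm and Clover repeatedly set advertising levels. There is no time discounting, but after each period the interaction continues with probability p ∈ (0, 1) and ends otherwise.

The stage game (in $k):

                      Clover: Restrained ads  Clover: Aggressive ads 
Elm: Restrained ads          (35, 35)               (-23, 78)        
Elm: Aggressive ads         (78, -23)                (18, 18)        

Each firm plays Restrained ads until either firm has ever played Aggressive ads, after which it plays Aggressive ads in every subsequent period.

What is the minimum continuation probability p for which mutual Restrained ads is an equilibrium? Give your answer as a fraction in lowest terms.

Expected cooperation value is 35 + p·35 + p²·35 + … = 35/(1−p); deviation gives 78 + p·18/(1−p).
35 ≥ 78(1−p) + 18p ⇒ 60p ≥ 43 ⇒ p ≥ 43/60.

43/60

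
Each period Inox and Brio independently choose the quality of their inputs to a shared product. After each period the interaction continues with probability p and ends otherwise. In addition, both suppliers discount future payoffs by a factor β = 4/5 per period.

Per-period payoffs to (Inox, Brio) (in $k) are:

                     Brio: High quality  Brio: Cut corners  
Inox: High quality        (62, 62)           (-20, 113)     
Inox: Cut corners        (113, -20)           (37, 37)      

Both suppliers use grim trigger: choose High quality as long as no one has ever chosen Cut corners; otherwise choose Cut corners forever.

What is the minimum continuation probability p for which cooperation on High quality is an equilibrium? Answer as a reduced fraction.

With continuation probability p and discount β, the effective per-period discount factor is βp.
Grim-trigger IC: βp ≥ (113−62)/(113−37) = 51/76.
So p ≥ (51/76)/(4/5) = 255/304.

255/304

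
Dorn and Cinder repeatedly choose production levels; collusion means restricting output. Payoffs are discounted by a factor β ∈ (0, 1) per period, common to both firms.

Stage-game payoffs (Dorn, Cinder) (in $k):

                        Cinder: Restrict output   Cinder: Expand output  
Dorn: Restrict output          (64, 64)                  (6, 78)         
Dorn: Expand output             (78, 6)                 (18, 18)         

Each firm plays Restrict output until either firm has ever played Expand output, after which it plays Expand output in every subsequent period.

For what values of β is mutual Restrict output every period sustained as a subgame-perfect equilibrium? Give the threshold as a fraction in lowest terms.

7/30

Cooperation forever yields 64 each period: 64/(1−β).
Deviating yields 78 once, then 18 forever: 78 + 18β/(1−β).
No profitable deviation requires 64/(1−β) ≥ 78 + 18β/(1−β).
Multiplying by (1−β): 64 ≥ 78(1−β) + 18β = 78 − 60β.
So 60β ≥ 14, i.e. β ≥ 14/60 = 7/30.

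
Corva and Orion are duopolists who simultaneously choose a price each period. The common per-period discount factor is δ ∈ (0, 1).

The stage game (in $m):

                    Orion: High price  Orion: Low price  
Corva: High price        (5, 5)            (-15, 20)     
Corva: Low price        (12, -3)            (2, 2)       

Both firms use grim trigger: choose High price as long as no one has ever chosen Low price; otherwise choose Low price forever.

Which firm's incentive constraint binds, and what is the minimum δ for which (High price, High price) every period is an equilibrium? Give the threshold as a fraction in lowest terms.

Orion; δ ≥ 5/6

Corva's threshold: (12−5)/(12−2) = 7/10.
Orion's threshold: (20−5)/(20−2) = 5/6.
7/10 < 5/6, so Orion binds and δ* = 5/6.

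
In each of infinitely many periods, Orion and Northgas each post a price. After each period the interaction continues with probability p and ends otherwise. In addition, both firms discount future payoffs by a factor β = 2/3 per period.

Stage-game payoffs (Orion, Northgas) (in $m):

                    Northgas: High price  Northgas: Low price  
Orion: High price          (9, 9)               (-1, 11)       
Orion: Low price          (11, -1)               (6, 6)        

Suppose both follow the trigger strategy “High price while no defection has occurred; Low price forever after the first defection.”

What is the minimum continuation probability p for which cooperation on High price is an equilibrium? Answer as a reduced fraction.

Expected continuation weight on next period's payoff is β·p = 2/3·p, which plays the role of the discount factor.
Cooperation requires 2/3·p ≥ (11−9)/(11−6) = 2/5, hence p ≥ 3/5.

3/5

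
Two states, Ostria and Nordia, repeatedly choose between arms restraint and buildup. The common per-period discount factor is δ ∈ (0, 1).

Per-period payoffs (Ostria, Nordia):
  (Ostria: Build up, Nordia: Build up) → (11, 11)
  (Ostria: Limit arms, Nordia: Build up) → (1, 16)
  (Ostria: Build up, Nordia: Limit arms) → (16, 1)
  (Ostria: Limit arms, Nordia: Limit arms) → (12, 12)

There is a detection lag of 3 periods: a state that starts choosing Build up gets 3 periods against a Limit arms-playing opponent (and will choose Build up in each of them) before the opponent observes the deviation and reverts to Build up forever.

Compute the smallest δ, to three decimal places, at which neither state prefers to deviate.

Deviating for the 3 undetected periods gains 16−12 = 4 per period over cooperation, then loses 12−11 = 1 per period forever once punishment starts.
Gain: 4(1 + δ + … + δ^2); loss: 1·δ^3/(1−δ).
No profitable deviation ⇔ 4(1−δ^3) ≤ 1·δ^3, i.e. δ^3 ≥ 4/(4+1) = 4/5.
Hence δ ≥ (4/5)^(1/3) ≈ 0.928.

0.928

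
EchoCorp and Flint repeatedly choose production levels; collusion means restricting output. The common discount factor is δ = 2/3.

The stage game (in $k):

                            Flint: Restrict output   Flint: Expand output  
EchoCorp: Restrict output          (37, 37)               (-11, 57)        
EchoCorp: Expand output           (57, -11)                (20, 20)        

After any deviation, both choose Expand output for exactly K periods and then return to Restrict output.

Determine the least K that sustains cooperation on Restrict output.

IC: δ(1−δ^K)/(1−δ) ≥ (57−37)/(37−20) = 20/17.
With δ = 2/3: need 1 − δ^K ≥ 20/17·(1−2/3)/(2/3), i.e. δ^K ≤ 0.4118.
Since (2/3)^2 = 0.4444 and (2/3)^3 = 0.2963, the smallest such K is 3.

3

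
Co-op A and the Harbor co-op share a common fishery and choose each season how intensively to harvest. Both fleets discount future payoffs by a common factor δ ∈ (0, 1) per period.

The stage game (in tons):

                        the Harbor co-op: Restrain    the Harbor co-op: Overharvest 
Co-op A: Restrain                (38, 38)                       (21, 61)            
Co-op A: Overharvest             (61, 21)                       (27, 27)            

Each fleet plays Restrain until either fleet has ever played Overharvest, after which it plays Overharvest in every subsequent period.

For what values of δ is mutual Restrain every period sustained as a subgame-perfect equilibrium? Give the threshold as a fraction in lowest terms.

23/34

One-period gain from deviating is 61 − 38 = 23. The loss is 38 − 27 = 11 in every subsequent period, with present value 11·δ/(1−δ).
Deviation is unprofitable when 11·δ/(1−δ) ≥ 23, i.e. δ/(1−δ) ≥ 23/11.
Equivalently δ ≥ 23/(23+11) = 23/34.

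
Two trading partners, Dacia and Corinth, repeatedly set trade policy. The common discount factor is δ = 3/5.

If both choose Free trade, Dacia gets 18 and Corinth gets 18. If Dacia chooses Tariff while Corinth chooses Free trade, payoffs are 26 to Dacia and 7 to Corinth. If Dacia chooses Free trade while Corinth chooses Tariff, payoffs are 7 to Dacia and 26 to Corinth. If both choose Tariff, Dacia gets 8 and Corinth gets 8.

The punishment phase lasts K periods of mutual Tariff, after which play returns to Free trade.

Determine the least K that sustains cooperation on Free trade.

IC: δ(1−δ^K)/(1−δ) ≥ (26−18)/(18−8) = 4/5.
With δ = 3/5: need 1 − δ^K ≥ 4/5·(1−3/5)/(3/5), i.e. δ^K ≤ 0.4667.
Since (3/5)^1 = 0.6000 and (3/5)^2 = 0.3600, the smallest such K is 2.

2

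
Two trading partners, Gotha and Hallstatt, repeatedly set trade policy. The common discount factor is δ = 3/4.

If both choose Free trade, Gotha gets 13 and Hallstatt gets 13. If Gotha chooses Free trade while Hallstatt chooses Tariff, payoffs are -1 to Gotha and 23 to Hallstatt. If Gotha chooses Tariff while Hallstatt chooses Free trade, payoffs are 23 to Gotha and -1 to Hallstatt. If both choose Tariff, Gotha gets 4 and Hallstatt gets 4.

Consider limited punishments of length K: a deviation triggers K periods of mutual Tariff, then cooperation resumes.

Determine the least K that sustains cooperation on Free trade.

No profitable deviation requires (13−4)(δ+…+δ^K) ≥ 23−13, i.e. δ+…+δ^K ≥ 10/9 ≈ 1.1111.
With δ = 3/4, the partial sums are K=1: 0.7500, K=2: 1.3125.
K = 2 is the first length at which the sum reaches 1.1111.

2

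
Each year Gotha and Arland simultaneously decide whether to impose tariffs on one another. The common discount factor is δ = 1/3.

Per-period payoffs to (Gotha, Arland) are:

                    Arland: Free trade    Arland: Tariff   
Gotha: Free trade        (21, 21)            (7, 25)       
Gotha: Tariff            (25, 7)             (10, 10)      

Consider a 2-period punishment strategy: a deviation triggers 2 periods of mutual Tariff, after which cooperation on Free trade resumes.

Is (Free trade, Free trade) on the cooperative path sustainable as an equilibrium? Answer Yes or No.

Yes

Comparing payoff streams over the 3 periods until play realigns: cooperate → 21(1+δ+…+δ^2); deviate → 25 + 10(δ+…+δ^2).
Cooperation is sustained iff (21−10)(δ+…+δ^2) ≥ 25−21.
δ+…+δ^2 = 1/3·(1−(1/3)^2)/(1−1/3) = 0.4444, and (25−21)/(21−10) = 0.3636.
0.4444 ≥ 0.3636, so cooperation is sustainable.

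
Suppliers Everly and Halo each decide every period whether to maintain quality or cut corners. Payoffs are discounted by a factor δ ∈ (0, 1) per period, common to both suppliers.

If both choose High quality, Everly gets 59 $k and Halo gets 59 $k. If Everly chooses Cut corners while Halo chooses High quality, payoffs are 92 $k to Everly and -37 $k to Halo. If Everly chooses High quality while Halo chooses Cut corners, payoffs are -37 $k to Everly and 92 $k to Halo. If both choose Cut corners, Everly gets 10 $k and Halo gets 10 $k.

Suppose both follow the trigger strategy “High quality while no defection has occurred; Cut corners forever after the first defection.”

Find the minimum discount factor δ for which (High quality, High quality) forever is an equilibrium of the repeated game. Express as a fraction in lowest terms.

Under grim trigger the critical discount factor is (T−C)/(T−P) with T = 92, C = 59, P = 10.
δ* = (92−59)/(92−10) = 33/82.

33/82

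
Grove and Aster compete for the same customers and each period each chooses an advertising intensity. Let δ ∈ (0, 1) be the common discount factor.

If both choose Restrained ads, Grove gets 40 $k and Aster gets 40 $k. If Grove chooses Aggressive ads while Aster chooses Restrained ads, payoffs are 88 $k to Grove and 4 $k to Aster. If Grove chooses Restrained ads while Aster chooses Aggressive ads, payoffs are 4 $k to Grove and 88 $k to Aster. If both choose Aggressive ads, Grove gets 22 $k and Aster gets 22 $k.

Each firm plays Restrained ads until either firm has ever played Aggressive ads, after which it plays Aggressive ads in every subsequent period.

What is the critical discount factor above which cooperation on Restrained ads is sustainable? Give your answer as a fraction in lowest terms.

8/11

One-period gain from deviating is 88 − 40 = 48. The loss is 40 − 22 = 18 in every subsequent period, with present value 18·δ/(1−δ).
Deviation is unprofitable when 18·δ/(1−δ) ≥ 48, i.e. δ/(1−δ) ≥ 8/3.
Equivalently δ ≥ 48/(48+18) = 8/11.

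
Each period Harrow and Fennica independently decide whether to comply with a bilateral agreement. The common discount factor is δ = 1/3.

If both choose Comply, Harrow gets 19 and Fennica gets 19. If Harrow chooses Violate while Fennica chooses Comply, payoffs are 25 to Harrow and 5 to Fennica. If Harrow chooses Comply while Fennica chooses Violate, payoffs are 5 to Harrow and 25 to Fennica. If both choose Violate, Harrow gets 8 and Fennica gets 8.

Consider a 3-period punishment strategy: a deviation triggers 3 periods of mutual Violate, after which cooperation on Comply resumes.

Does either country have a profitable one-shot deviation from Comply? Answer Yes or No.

A one-shot deviation gives 25 now, then 8 for 3 periods, then back to 19.
Gain from deviating: (25−19) today; loss: (19−8) in each of the next 3 periods.
No-deviation condition: (19−8)(δ+…+δ^3) ≥ 25−19, i.e. δ+…+δ^3 ≥ 6/11.
At δ = 1/3: δ+…+δ^3 = 0.4815 < 0.5455.
So cooperation is not sustainable.

Yes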